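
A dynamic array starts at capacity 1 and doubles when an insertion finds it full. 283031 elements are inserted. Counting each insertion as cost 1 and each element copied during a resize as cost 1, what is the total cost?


n = 283031
Insertion costs: 283031
Resizes copy 1, 2, 4, ... up to the largest power of 2 that is <= n-1 = 283030, i.e. 262144.
Copy costs = 1 + 2 + 4 + 8 + 16 + 32 + 64 + 128 + 256 + 512 + 1024 + 2048 + 4096 + 8192 + 16384 + 32768 + 65536 + 131072 + 262144 = 524287
Total = 283031 + 524287 = 807318


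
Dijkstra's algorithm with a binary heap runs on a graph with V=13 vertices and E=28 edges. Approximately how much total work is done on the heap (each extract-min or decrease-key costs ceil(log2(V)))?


Dijkstra with a binary heap: each vertex is extracted once, each edge may relax once.
Each heap operation costs O(log V).
V + E = 13 + 28 = 41
ceil(log2(13)) = 4 (since 2^3 = 8 < 13 <= 16 = 2^4)
Total heap work = (V+E) * ceil(log2(V)) = 41 * 4 = 164


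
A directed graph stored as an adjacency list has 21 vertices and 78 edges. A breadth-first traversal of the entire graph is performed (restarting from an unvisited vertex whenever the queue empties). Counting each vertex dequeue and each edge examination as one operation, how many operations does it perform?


A full BFS traversal dequeues each vertex once and examines each edge once.
Vertex visits: 21
Edge visits: 78
V + E = 21 + 78 = 99


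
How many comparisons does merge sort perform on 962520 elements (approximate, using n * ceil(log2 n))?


Recursion depth: ceil(log2(962520)) = 20
Each recursion level merges n = 962520 elements
Total = 962520 * 20 = 19250400


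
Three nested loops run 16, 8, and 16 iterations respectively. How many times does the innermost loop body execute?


Loop 1 (outermost): 16 iterations
Loop 2 (middle): 8 iterations per outer
Loop 3 (innermost): 16 iterations per middle
Total = 16 * 8 * 16 = 2048


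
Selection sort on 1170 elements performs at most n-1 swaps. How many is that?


Each of the 1169 passes places one element in its final position.
Pass 1: swap minimum into position 0
Pass 2: swap minimum of remaining into position 1
...
Pass 1169: last two elements, one swap
Maximum swaps = 1170 - 1 = 1169


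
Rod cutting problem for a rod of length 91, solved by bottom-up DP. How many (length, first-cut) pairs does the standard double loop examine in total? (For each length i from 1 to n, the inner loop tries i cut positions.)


For each subproblem length i = 1..91, the inner loop considers i possible first cuts.
Total = 1 + 2 + ... + 91
= 91*(91+1)/2
= 91*92/2 = 4186


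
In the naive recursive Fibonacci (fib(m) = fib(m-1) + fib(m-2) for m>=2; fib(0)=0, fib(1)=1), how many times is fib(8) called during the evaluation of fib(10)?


Let N(m) = number of times fib(m) is called while evaluating fib(10).
N(10) = 1 (the initial call).
N(9) = 1 (only fib(10) calls it).
For 1 <= m <= 8: fib(m) is called by fib(m+1) and fib(m+2), so
  N(m) = N(m+1) + N(m+2).
fib(0) is called only by fib(2), so N(0) = N(2).
Walk down from m=10:
  N(10)=1, N(9)=1, N(8)=2
N(8) = 2


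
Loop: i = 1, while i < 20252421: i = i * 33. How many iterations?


i multiplies by 33 each step:
i = 1 -> 33 -> 1089 -> 35937 -> 1185921 -> 39135393 (stop)
Iterations = ceil(log_33(20252421)) = 5


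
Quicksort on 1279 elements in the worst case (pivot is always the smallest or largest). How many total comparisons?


In the worst case, each partition step picks the worst pivot:
  Partition 1: 1278 comparisons (n-1 elements to compare)
  Partition 2: 1277 comparisons
  Partition 3: 1276 comparisons
  Partition 4: 1275 comparisons
  Partition 5: 1274 comparisons
  ...
  Last partition: 0 comparisons
Total = (n-1) + (n-2) + ... + 1 + 0 = n*(n-1)/2
= 1279*1278/2 = 817281


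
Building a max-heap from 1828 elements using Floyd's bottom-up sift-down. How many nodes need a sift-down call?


In a heap of 1828 elements (0-indexed array):
  Last element index: 1827
  Parent of last element: floor((1827 - 1) / 2) = 913
  Internal nodes: indices 0 to 913
  Count = floor(1828/2) = 914


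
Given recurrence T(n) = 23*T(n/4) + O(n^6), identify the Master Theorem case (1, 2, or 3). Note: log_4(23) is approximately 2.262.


Master Theorem parameters: a=23, b=4, c=6
log_b(a) = 2.262
Compare b^c with a: 4^6 = 4096 > 23, so c > log_b(a).
Comparing c=6 vs log_b(a)=2.262:
6 > 2.262 => Case 3
Result: T(n) = O(n^6)
Master Theorem case = 3


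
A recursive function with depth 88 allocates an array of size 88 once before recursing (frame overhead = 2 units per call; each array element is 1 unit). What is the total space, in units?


Array allocation: 88 units (allocated once)
Stack frames: 88 deep * 2 per frame = 176 units
Total = 88 + 176 = 264


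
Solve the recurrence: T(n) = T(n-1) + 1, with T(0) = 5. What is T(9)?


Unrolling the recurrence:
T(9) = T(8) + 1
       = T(7) + 1 + 1
       = T(6) + 1*3
       ...
       = T(0) + 1*9
       = 5 + 9 = 14


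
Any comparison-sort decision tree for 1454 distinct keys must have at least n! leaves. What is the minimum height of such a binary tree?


A binary decision tree of height h has at most 2^h leaves and needs at least n! of them, so h >= ceil(log2(n!)).
1454! is far too large to multiply out, so use Stirling's series:
  ln(n!) ~ n ln n - n + (1/2) ln(2 pi n) + 1/(12n)  (error below 1/(360 n^3), negligible here)
  ln(1454) = 7.2820737
  n ln n = 1454 * 7.2820737 = 10588.1352
  (1/2) ln(2 pi * 1454) = (1/2) ln(9135.7514) = 4.5600
  1/(12*1454) = 0.0001
  ln(1454!) ~ 10588.1352 - 1454 + 4.5600 + 0.0001 = 9138.6953
Convert to base 2: log2(1454!) = 9138.6953 / ln 2 = 9138.6953 / 0.69314718 = 13184.3504
ceil(13184.3504) = 13185


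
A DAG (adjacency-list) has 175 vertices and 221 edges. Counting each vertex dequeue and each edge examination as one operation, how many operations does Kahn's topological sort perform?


V = 175 (vertex processing)
E = 221 (edge processing)
V + E = 175 + 221 = 396


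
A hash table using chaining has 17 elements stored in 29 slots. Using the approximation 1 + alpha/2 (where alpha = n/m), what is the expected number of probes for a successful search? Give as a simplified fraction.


Load factor alpha = n/m = 17/29
Expected probes = 1 + alpha/2 = 1 + 17/(2*29)
= 1 + 17/58
= 58/58 + 17/58
= 75/58


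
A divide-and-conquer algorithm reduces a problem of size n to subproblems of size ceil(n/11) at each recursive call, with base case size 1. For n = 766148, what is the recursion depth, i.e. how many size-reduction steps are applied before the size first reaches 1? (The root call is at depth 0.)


Each step divides the size by 11 (rounding up); after k steps the size is ceil(n/11^k), which equals 1 exactly when 11^k >= n.
So the depth is the smallest k with 11^k >= 766148, i.e. ceil(log_11(766148)).
11^5 = 161051 < 766148 <= 1771561 = 11^6
Recursion depth = 6


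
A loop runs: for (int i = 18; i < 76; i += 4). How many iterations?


Loop starts at i = 18, increments by 4, stops when i >= 76.
Number of iterations = ceil((76 - 18) / 4)
= ceil(58 / 4)
= 15


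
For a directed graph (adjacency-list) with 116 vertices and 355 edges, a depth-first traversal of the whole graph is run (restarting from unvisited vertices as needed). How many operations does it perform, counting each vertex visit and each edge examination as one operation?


A full DFS traversal visits each vertex once and examines each edge once.
V = 116
E = 355
Sum = 116 + 355 = 471


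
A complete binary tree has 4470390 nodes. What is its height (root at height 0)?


In a complete binary tree, level k holds nodes 2^k .. 2^(k+1)-1 (1-indexed).
Height = floor(log2(n)) = floor(log2(4470390)) = 22
Check: 2^22 = 4194304 <= 4470390 < 8388608 = 2^23


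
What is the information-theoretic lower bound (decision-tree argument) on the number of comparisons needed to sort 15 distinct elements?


A binary decision tree of height h has at most 2^h leaves and needs at least n! of them, so h >= ceil(log2(n!)).
Compute 15! as a running product:
  x2 = 2, x3 = 6, x4 = 24, x5 = 120
  x6 = 720, x7 = 5040, x8 = 40320, x9 = 362880
  x10 = 3628800, x11 = 39916800, x12 = 479001600, x13 = 6227020800
  x14 = 87178291200, x15 = 1307674368000
15! = 1307674368000
Bracket between powers of 2:
  2^40 = 1099511627776 < 1307674368000 <= 2199023255552 = 2^41
So ceil(log2(15!)) = 41


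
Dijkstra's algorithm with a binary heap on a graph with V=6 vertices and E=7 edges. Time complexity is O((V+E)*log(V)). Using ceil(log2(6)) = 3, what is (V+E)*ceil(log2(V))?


Dijkstra with a binary heap: each vertex is extracted once, each edge may relax once.
Each heap operation costs O(log V).
V + E = 6 + 7 = 13
ceil(log2(6)) = 3 (since 2^2 = 4 < 6 <= 8 = 2^3)
Total heap work = (V+E) * ceil(log2(V)) = 13 * 3 = 39


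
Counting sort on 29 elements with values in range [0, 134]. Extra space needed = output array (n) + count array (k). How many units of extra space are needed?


Output array size: 29 (to store sorted result)
Count array size: 135 (one slot per possible value, range 0 to 134)
Total extra space = 29 + 135 = 164


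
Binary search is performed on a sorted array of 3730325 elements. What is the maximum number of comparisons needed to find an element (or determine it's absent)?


Binary search halves the search space each comparison:
  Step 1: search space = 3730325 -> 1865162
  Step 2: search space = 1865162 -> 932581
  Step 3: search space = 932581 -> 466290
  Step 4: search space = 466290 -> 233145
  Step 5: search space = 233145 -> 116572
  Step 6: search space = 116572 -> 58286
  Step 7: search space = 58286 -> 29143
  Step 8: search space = 29143 -> 14571
  Step 9: search space = 14571 -> 7285
  Step 10: search space = 7285 -> 3642
  Step 11: search space = 3642 -> 1821
  Step 12: search space = 1821 -> 910
  Step 13: search space = 910 -> 455
  Step 14: search space = 455 -> 227
  Step 15: search space = 227 -> 113
  Step 16: search space = 113 -> 56
  Step 17: search space = 56 -> 28
  Step 18: search space = 28 -> 14
  Step 19: search space = 14 -> 7
  Step 20: search space = 7 -> 3
  Step 21: search space = 3 -> 1
  Step 22: search space = 1 (final check)
Maximum comparisons = floor(log2(3730325)) + 1 = 21 + 1 = 22


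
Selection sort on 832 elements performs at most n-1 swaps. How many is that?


Each of the 831 passes places one element in its final position.
Pass 1: swap minimum into position 0
Pass 2: swap minimum of remaining into position 1
...
Pass 831: last two elements, one swap
Maximum swaps = 832 - 1 = 831


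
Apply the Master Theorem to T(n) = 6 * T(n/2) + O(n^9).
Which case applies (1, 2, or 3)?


The Master Theorem: T(n) = a*T(n/b) + O(n^c)
  a = 6, b = 2, c = 9
log_b(a) = log_2(6) ~ 2.585
Compare b^c with a: 2^9 = 512 > 6, so c > log_b(a).
Since c > log_b(a), Case 3 applies.
T(n) = O(n^9)
Master Theorem case = 3


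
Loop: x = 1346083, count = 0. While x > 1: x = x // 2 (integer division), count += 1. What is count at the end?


The variable x halves each step:
x = 1346083 -> 673041 -> 336520 -> 168260 -> 84130 -> 42065 -> 21032 -> 10516 -> 5258 -> 2629 -> 1314 -> 657 -> 328 -> 164 -> 82 -> 41 -> 20 -> 10 -> 5 -> 2 -> 1
Number of halvings = floor(log2(1346083)) = 20


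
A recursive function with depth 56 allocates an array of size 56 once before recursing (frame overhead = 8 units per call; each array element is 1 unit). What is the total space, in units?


Array allocation: 56 units (allocated once)
Stack frames: 56 deep * 8 per frame = 448 units
Total = 56 + 448 = 504


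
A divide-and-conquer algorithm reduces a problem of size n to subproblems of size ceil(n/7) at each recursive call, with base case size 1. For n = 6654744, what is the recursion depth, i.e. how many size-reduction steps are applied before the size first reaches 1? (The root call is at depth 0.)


Each step divides the size by 7 (rounding up); after k steps the size is ceil(n/7^k), which equals 1 exactly when 7^k >= n.
So the depth is the smallest k with 7^k >= 6654744, i.e. ceil(log_7(6654744)).
7^8 = 5764801 < 6654744 <= 40353607 = 7^9
Recursion depth = 9


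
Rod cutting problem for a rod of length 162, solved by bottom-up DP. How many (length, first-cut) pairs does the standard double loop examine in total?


For each subproblem length i = 1..162, the inner loop considers i possible first cuts.
Total = 1 + 2 + ... + 162
= 162*(162+1)/2
= 162*163/2 = 13203


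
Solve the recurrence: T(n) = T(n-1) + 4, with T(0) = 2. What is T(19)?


Unrolling the recurrence:
T(19) = T(18) + 4
       = T(17) + 4 + 4
       = T(16) + 4*3
       ...
       = T(0) + 4*19
       = 2 + 76 = 78


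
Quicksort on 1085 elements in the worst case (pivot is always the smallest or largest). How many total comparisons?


In the worst case, each partition step picks the worst pivot:
  Partition 1: 1084 comparisons (n-1 elements to compare)
  Partition 2: 1083 comparisons
  Partition 3: 1082 comparisons
  Partition 4: 1081 comparisons
  Partition 5: 1080 comparisons
  ...
  Last partition: 0 comparisons
Total = (n-1) + (n-2) + ... + 1 + 0 = n*(n-1)/2
= 1085*1084/2 = 588070


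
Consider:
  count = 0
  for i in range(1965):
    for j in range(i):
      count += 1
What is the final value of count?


For each i, the inner loop runs i times:
  i=0: inner runs 0 times
  i=1: inner runs 1 time
  i=2: inner runs 2 times
  i=3: inner runs 3 times
  i=4: inner runs 4 times
  i=5: inner runs 5 times
  i=6: inner runs 6 times
  i=7: inner runs 7 times
  ...
Total = 0 + 1 + 2 + ... + 1964 = 1965*(1965-1)/2 = 1929630


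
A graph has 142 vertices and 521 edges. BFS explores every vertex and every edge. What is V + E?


A full BFS traversal dequeues each vertex once and examines each edge once.
Vertex visits: 142
Edge visits: 521
V + E = 142 + 521 = 663


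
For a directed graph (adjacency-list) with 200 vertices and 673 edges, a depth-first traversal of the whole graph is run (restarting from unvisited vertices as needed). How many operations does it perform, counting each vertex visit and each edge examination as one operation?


A full DFS traversal visits each vertex once and examines each edge once.
V = 200
E = 673
Sum = 200 + 673 = 873


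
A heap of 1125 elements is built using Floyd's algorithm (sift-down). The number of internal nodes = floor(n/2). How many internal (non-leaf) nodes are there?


Leaf nodes occupy roughly half the array.
Sift-down is called for each internal node, starting from the last one.
Internal nodes = floor(n/2) = floor(1125/2) = 562


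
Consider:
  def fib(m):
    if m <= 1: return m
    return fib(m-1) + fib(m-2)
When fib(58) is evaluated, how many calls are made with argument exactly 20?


Let N(m) = number of times fib(m) is called while evaluating fib(58).
N(58) = 1 (the initial call).
N(57) = 1 (only fib(58) calls it).
For 1 <= m <= 56: fib(m) is called by fib(m+1) and fib(m+2), so
  N(m) = N(m+1) + N(m+2).
fib(0) is called only by fib(2), so N(0) = N(2).
Walk down from m=58:
  N(58)=1, N(57)=1, N(56)=2, N(55)=3, N(54)=5, N(53)=8, N(52)=13, N(51)=21, N(50)=34, N(49)=55, N(48)=89, N(47)=144, N(46)=233, N(45)=377, N(44)=610, N(43)=987, N(42)=1597, N(41)=2584, N(40)=4181, N(39)=6765, N(38)=10946, N(37)=17711, N(36)=28657, N(35)=46368, N(34)=75025, N(33)=121393, N(32)=196418, N(31)=317811, N(30)=514229, N(29)=832040, N(28)=1346269, N(27)=2178309, N(26)=3524578, N(25)=5702887, N(24)=9227465, N(23)=14930352, N(22)=24157817, N(21)=39088169, N(20)=63245986
N(20) = 63245986


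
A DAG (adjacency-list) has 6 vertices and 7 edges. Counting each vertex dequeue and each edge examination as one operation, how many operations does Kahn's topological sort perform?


V = 6 (vertex processing)
E = 7 (edge processing)
V + E = 6 + 7 = 13


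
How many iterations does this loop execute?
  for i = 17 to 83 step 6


The loop variable i takes values starting at 17 and increments by 6 each iteration.
Sequence: i = 17, 23, 29, 35, 41, 47, 53, 59, 65, ...
The upper bound 83 is inclusive, so the count is floor((last - first) / step) + 1:
floor((83 - 17) / 6) + 1 = floor(66/6) + 1 = 11 + 1 = 12


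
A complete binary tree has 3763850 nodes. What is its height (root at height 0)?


In a complete binary tree, level k holds nodes 2^k .. 2^(k+1)-1 (1-indexed).
Height = floor(log2(n)) = floor(log2(3763850)) = 21
Check: 2^21 = 2097152 <= 3763850 < 4194304 = 2^22


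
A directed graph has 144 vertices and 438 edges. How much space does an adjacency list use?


Adjacency list: one list head per vertex + one entry per edge
Vertex heads: 144
Edge entries: 438
Total = 144 + 438 = 582


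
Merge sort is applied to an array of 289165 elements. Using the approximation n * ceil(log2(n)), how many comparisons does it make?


Merge sort divides the array into halves recursively.
Number of levels = ceil(log2(289165)) = 19
At each level, approximately n = 289165 comparisons are needed for merging.
Total comparisons ~ n * ceil(log2(n)) = 289165 * 19 = 5494135


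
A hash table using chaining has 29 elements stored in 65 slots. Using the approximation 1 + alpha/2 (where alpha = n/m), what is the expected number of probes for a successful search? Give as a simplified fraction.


Load factor alpha = n/m = 29/65
Expected probes = 1 + alpha/2 = 1 + 29/(2*65)
= 1 + 29/130
= 130/130 + 29/130
= 159/130


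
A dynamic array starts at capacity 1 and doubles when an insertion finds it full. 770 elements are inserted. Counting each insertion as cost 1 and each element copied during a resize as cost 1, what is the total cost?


n = 770
Insertion costs: 770
Resizes copy 1, 2, 4, ... up to the largest power of 2 that is <= n-1 = 769, i.e. 512.
Copy costs = 1 + 2 + 4 + 8 + 16 + 32 + 64 + 128 + 256 + 512 = 1023
Total = 770 + 1023 = 1793


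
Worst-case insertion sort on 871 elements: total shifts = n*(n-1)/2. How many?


Sum of shifts = 1 + 2 + 3 + ... + 870
= 871 * 870 / 2
= 757770 / 2
= 378885


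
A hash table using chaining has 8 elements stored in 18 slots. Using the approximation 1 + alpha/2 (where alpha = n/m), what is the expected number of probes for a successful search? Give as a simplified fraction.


Load factor alpha = n/m = 8/18
Expected probes = 1 + alpha/2 = 1 + 8/(2*18)
= 1 + 8/36
= 36/36 + 8/36
= 44/36
Simplify: 11/9


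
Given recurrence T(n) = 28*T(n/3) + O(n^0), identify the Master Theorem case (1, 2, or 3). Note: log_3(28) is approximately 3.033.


Master Theorem parameters: a=28, b=3, c=0
log_b(a) = 3.033
Compare b^c with a: 3^0 = 1 < 28, so c < log_b(a).
Comparing c=0 vs log_b(a)=3.033:
0 < 3.033 => Case 1
Result: T(n) = O(n^(log_3 28)) ~ O(n^3.033)
Master Theorem case = 1


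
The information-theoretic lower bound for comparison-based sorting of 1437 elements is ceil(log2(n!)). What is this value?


A binary decision tree of height h has at most 2^h leaves and needs at least n! of them, so h >= ceil(log2(n!)).
1437! is far too large to multiply out, so use Stirling's series:
  ln(n!) ~ n ln n - n + (1/2) ln(2 pi n) + 1/(12n)  (error below 1/(360 n^3), negligible here)
  ln(1437) = 7.2703129
  n ln n = 1437 * 7.2703129 = 10447.4396
  (1/2) ln(2 pi * 1437) = (1/2) ln(9028.9373) = 4.5541
  1/(12*1437) = 0.0001
  ln(1437!) ~ 10447.4396 - 1437 + 4.5541 + 0.0001 = 9014.9938
Convert to base 2: log2(1437!) = 9014.9938 / ln 2 = 9014.9938 / 0.69314718 = 13005.8869
ceil(13005.8869) = 13006


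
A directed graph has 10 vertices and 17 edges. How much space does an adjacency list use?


Adjacency list: one list head per vertex + one entry per edge
Vertex heads: 10
Edge entries: 17
Total = 10 + 17 = 27


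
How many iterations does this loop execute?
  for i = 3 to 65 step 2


The loop variable i takes values starting at 3 and increments by 2 each iteration.
Sequence: i = 3, 5, 7, 9, 11, 13, 15, 17, 19, ...
The upper bound 65 is inclusive, so the count is floor((last - first) / step) + 1:
floor((65 - 3) / 2) + 1 = floor(62/2) + 1 = 31 + 1 = 32


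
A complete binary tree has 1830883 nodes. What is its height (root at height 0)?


In a complete binary tree, level k holds nodes 2^k .. 2^(k+1)-1 (1-indexed).
Height = floor(log2(n)) = floor(log2(1830883)) = 20
Check: 2^20 = 1048576 <= 1830883 < 2097152 = 2^21


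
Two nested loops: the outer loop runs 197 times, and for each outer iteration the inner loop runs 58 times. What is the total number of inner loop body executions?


Outer loop: 197 iterations
Inner loop: 58 iterations per outer iteration
Total = 197 * 58 = 11426


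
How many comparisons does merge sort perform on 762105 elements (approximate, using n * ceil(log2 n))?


Recursion depth: ceil(log2(762105)) = 20
Each recursion level merges n = 762105 elements
Total = 762105 * 20 = 15242100


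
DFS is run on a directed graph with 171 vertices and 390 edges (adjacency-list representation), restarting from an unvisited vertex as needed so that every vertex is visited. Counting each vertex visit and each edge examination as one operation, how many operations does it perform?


A full DFS traversal processes each vertex exactly once (push/pop on stack).
Each directed edge is examined once.
V = 171, E = 390
V + E = 561


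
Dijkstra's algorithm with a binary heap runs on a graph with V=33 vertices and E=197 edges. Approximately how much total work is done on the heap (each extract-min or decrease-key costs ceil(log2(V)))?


Dijkstra with a binary heap: each vertex is extracted once, each edge may relax once.
Each heap operation costs O(log V).
V + E = 33 + 197 = 230
ceil(log2(33)) = 6 (since 2^5 = 32 < 33 <= 64 = 2^6)
Total heap work = (V+E) * ceil(log2(V)) = 230 * 6 = 1380


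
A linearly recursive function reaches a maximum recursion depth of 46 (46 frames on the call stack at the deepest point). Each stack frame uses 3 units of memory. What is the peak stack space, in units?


Maximum recursion depth = 46 frames
Memory per frame = 3 units
Total stack space = depth * frame_size
= 46 * 3 = 138


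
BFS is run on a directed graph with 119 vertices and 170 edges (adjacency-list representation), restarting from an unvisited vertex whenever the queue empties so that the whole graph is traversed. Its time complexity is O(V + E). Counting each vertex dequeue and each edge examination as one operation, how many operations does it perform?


A full BFS traversal dequeues each vertex exactly once and examines each directed edge exactly once.
V = 119 (vertex processing cost)
E = 170 (edge examination cost)
Total operations proportional to V + E = 119 + 170 = 289


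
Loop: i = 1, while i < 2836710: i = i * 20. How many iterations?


i multiplies by 20 each step:
i = 1 -> 20 -> 400 -> 8000 -> 160000 -> 3200000 (stop)
Iterations = ceil(log_20(2836710)) = 5


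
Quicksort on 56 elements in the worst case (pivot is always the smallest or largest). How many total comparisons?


In the worst case, each partition step picks the worst pivot:
  Partition 1: 55 comparisons (n-1 elements to compare)
  Partition 2: 54 comparisons
  Partition 3: 53 comparisons
  Partition 4: 52 comparisons
  Partition 5: 51 comparisons
  ...
  Last partition: 0 comparisons
Total = (n-1) + (n-2) + ... + 1 + 0 = n*(n-1)/2
= 56*55/2 = 1540


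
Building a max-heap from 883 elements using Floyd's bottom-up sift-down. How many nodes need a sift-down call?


In a heap of 883 elements (0-indexed array):
  Last element index: 882
  Parent of last element: floor((882 - 1) / 2) = 440
  Internal nodes: indices 0 to 440
  Count = floor(883/2) = 441


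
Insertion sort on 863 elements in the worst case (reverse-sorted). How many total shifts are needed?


In the worst case (reverse-sorted), each element shifts past all previous:
  Element 1: 1 shifts
  Element 2: 2 shifts
  Element 3: 3 shifts
  Element 4: 4 shifts
  Element 5: 5 shifts
  ...
  Element 862: 862 shifts
Total = 1 + 2 + ... + 862
= 863*(863-1)/2 = 371953


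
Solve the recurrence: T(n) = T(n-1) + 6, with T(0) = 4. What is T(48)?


Unrolling the recurrence:
T(48) = T(47) + 6
       = T(46) + 6 + 6
       = T(45) + 6*3
       ...
       = T(0) + 6*48
       = 4 + 288 = 292


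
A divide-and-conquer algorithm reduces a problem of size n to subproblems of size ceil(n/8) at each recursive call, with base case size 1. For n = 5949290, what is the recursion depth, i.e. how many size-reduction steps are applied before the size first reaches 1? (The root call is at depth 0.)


Each step divides the size by 8 (rounding up); after k steps the size is ceil(n/8^k), which equals 1 exactly when 8^k >= n.
So the depth is the smallest k with 8^k >= 5949290, i.e. ceil(log_8(5949290)).
8^7 = 2097152 < 5949290 <= 16777216 = 8^8
Recursion depth = 8


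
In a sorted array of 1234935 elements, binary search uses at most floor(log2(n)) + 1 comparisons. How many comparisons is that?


Halving sequence: 1234935 -> 617467 -> 308733 -> 154366 -> 77183 -> 38591 -> 19295 -> 9647 -> 4823 -> 2411 -> 1205 -> 602 -> 301 -> 150 -> 75 -> 37 -> 18 -> 9 -> 4 -> 2 -> 1
Number of halvings = 20
Max comparisons = 20 + 1 = 21


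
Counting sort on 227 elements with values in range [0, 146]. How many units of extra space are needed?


Output array size: 227 (to store sorted result)
Count array size: 147 (one slot per possible value, range 0 to 146)
Total extra space = 227 + 147 = 374


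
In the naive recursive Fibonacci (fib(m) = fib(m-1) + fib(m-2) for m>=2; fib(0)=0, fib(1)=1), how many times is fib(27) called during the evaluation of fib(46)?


Let N(m) = number of times fib(m) is called while evaluating fib(46).
N(46) = 1 (the initial call).
N(45) = 1 (only fib(46) calls it).
For 1 <= m <= 44: fib(m) is called by fib(m+1) and fib(m+2), so
  N(m) = N(m+1) + N(m+2).
fib(0) is called only by fib(2), so N(0) = N(2).
Walk down from m=46:
  N(46)=1, N(45)=1, N(44)=2, N(43)=3, N(42)=5, N(41)=8, N(40)=13, N(39)=21, N(38)=34, N(37)=55, N(36)=89, N(35)=144, N(34)=233, N(33)=377, N(32)=610, N(31)=987, N(30)=1597, N(29)=2584, N(28)=4181, N(27)=6765
N(27) = 6765


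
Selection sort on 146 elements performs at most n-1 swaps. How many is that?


Each of the 145 passes places one element in its final position.
Pass 1: swap minimum into position 0
Pass 2: swap minimum of remaining into position 1
...
Pass 145: last two elements, one swap
Maximum swaps = 146 - 1 = 145


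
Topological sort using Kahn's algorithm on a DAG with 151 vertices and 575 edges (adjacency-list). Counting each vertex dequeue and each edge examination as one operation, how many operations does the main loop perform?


Kahn's algorithm:
  1. Compute in-degrees: O(V + E)
  2. Process queue: each vertex dequeued once (O(V))
     each edge examined once (O(E))
Total = V + E = 151 + 575 = 726


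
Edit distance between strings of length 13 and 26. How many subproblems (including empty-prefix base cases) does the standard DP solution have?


The table includes base cases (empty prefixes).
Rows: (m+1) = 14
Columns: (n+1) = 27
Total = 14 * 27 = 378


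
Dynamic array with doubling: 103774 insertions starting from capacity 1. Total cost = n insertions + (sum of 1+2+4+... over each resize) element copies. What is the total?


n = 103774
Insertion costs: 103774
Resizes copy 1, 2, 4, ... up to the largest power of 2 that is <= n-1 = 103773, i.e. 65536.
Copy costs = 1 + 2 + 4 + 8 + 16 + 32 + 64 + 128 + 256 + 512 + 1024 + 2048 + 4096 + 8192 + 16384 + 32768 + 65536 = 131071
Total = 103774 + 131071 = 234845


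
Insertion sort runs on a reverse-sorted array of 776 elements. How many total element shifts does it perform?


Sum of shifts = 1 + 2 + 3 + ... + 775
= 776 * 775 / 2
= 601400 / 2
= 300700


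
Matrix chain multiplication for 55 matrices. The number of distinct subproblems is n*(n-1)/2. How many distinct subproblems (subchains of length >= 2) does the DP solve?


Subproblems are indexed by (i, j) where i < j.
Number of such pairs = n*(n-1)/2
= 55 * 54 / 2
= 1485


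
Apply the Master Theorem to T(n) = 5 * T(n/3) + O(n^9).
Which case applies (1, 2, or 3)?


The Master Theorem: T(n) = a*T(n/b) + O(n^c)
  a = 5, b = 3, c = 9
log_b(a) = log_3(5) ~ 1.465
Compare b^c with a: 3^9 = 19683 > 5, so c > log_b(a).
Since c > log_b(a), Case 3 applies.
T(n) = O(n^9)
Master Theorem case = 3


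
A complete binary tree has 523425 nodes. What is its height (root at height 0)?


In a complete binary tree, level k holds nodes 2^k .. 2^(k+1)-1 (1-indexed).
Height = floor(log2(n)) = floor(log2(523425)) = 18
Check: 2^18 = 262144 <= 523425 < 524288 = 2^19


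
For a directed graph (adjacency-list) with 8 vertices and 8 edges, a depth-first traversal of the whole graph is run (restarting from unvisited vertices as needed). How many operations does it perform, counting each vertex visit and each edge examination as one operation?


A full DFS traversal visits each vertex once and examines each edge once.
V = 8
E = 8
Sum = 8 + 8 = 16


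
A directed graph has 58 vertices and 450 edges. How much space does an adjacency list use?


Adjacency list: one list head per vertex + one entry per edge
Vertex heads: 58
Edge entries: 450
Total = 58 + 450 = 508


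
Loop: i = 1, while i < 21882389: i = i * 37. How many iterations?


i multiplies by 37 each step:
i = 1 -> 37 -> 1369 -> 50653 -> 1874161 -> 69343957 (stop)
Iterations = ceil(log_37(21882389)) = 5


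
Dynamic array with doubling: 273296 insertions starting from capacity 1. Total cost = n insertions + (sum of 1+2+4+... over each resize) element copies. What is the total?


n = 273296
Insertion costs: 273296
Resizes copy 1, 2, 4, ... up to the largest power of 2 that is <= n-1 = 273295, i.e. 262144.
Copy costs = 1 + 2 + 4 + 8 + 16 + 32 + 64 + 128 + 256 + 512 + 1024 + 2048 + 4096 + 8192 + 16384 + 32768 + 65536 + 131072 + 262144 = 524287
Total = 273296 + 524287 = 797583


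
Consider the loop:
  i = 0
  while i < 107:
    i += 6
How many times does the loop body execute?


Starting at i = 0, each iteration adds 6.
Iterations until i >= 107:
  Iteration 1: i = 0 -> i = 6
  Iteration 2: i = 6 -> i = 12
  Iteration 3: i = 12 -> i = 18
  Iteration 4: i = 18 -> i = 24
  Iteration 5: i = 24 -> i = 30
  Iteration 6: i = 30 -> i = 36
  Iteration 7: i = 36 -> i = 42
  Iteration 8: i = 42 -> i = 48
  ... continuing ...
Total iterations = ceil(107/6) = 18


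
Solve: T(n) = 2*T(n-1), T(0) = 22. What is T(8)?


Unrolling:
T(8) = 2*T(7) = 2^2*T(6) = ... = 2^8*T(0)
= 2^8 * 22
= 256 * 22 = 5632


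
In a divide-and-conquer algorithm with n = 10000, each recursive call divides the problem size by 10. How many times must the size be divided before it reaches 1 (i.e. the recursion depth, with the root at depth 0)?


Number of divisions = log_10(10000)
Sizes: 10000 -> 1000 -> 100 -> 10 -> 1 (4 divisions)
Recursion depth = 4


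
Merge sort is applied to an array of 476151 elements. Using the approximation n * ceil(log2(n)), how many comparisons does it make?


Merge sort divides the array into halves recursively.
Number of levels = ceil(log2(476151)) = 19
At each level, approximately n = 476151 comparisons are needed for merging.
Total comparisons ~ n * ceil(log2(n)) = 476151 * 19 = 9046869


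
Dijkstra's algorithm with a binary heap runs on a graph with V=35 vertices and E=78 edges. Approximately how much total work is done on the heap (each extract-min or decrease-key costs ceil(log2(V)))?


Dijkstra with a binary heap: each vertex is extracted once, each edge may relax once.
Each heap operation costs O(log V).
V + E = 35 + 78 = 113
ceil(log2(35)) = 6 (since 2^5 = 32 < 35 <= 64 = 2^6)
Total heap work = (V+E) * ceil(log2(V)) = 113 * 6 = 678


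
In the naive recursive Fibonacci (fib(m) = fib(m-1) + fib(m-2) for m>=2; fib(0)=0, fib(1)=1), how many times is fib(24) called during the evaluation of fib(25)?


Let N(m) = number of times fib(m) is called while evaluating fib(25).
N(25) = 1 (the initial call).
N(24) = 1 (only fib(25) calls it).
For 1 <= m <= 23: fib(m) is called by fib(m+1) and fib(m+2), so
  N(m) = N(m+1) + N(m+2).
fib(0) is called only by fib(2), so N(0) = N(2).
Walk down from m=25:
  N(25)=1, N(24)=1
N(24) = 1


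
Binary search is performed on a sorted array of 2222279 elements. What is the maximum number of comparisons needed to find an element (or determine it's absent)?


Binary search halves the search space each comparison:
  Step 1: search space = 2222279 -> 1111139
  Step 2: search space = 1111139 -> 555569
  Step 3: search space = 555569 -> 277784
  Step 4: search space = 277784 -> 138892
  Step 5: search space = 138892 -> 69446
  Step 6: search space = 69446 -> 34723
  Step 7: search space = 34723 -> 17361
  Step 8: search space = 17361 -> 8680
  Step 9: search space = 8680 -> 4340
  Step 10: search space = 4340 -> 2170
  Step 11: search space = 2170 -> 1085
  Step 12: search space = 1085 -> 542
  Step 13: search space = 542 -> 271
  Step 14: search space = 271 -> 135
  Step 15: search space = 135 -> 67
  Step 16: search space = 67 -> 33
  Step 17: search space = 33 -> 16
  Step 18: search space = 16 -> 8
  Step 19: search space = 8 -> 4
  Step 20: search space = 4 -> 2
  Step 21: search space = 2 -> 1
  Step 22: search space = 1 (final check)
Maximum comparisons = floor(log2(2222279)) + 1 = 21 + 1 = 22


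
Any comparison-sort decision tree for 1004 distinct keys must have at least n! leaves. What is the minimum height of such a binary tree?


A binary decision tree of height h has at most 2^h leaves and needs at least n! of them, so h >= ceil(log2(n!)).
1004! is far too large to multiply out, so use Stirling's series:
  ln(n!) ~ n ln n - n + (1/2) ln(2 pi n) + 1/(12n)  (error below 1/(360 n^3), negligible here)
  ln(1004) = 6.9117473
  n ln n = 1004 * 6.9117473 = 6939.3943
  (1/2) ln(2 pi * 1004) = (1/2) ln(6308.3180) = 4.3748
  1/(12*1004) = 0.0001
  ln(1004!) ~ 6939.3943 - 1004 + 4.3748 + 0.0001 = 5939.7692
Convert to base 2: log2(1004!) = 5939.7692 / ln 2 = 5939.7692 / 0.69314718 = 8569.2756
ceil(8569.2756) = 8570


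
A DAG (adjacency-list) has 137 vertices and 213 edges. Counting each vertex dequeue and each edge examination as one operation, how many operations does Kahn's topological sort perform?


V = 137 (vertex processing)
E = 213 (edge processing)
V + E = 137 + 213 = 350


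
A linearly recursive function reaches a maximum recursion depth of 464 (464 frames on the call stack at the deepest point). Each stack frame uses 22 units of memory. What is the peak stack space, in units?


Maximum recursion depth = 464 frames
Memory per frame = 22 units
Total stack space = depth * frame_size
= 464 * 22 = 10208


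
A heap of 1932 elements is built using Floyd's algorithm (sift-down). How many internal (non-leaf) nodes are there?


Leaf nodes occupy roughly half the array.
Sift-down is called for each internal node, starting from the last one.
Internal nodes = floor(n/2) = floor(1932/2) = 966


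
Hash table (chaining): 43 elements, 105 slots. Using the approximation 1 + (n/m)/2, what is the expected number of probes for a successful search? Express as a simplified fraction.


Computing expected probes:
alpha = 43/105
= 1 + alpha/2
= 1 + 43/(2*105)
= (2*105 + 43) / (2*105)
= 253/210


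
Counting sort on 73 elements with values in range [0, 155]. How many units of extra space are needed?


Output array size: 73 (to store sorted result)
Count array size: 156 (one slot per possible value, range 0 to 155)
Total extra space = 73 + 156 = 229


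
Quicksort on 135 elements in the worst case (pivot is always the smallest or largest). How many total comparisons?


In the worst case, each partition step picks the worst pivot:
  Partition 1: 134 comparisons (n-1 elements to compare)
  Partition 2: 133 comparisons
  Partition 3: 132 comparisons
  Partition 4: 131 comparisons
  Partition 5: 130 comparisons
  ...
  Last partition: 0 comparisons
Total = (n-1) + (n-2) + ... + 1 + 0 = n*(n-1)/2
= 135*134/2 = 9045


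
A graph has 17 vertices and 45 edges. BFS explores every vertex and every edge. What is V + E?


A full BFS traversal dequeues each vertex once and examines each edge once.
Vertex visits: 17
Edge visits: 45
V + E = 17 + 45 = 62


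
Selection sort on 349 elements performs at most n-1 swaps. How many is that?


Each of the 348 passes places one element in its final position.
Pass 1: swap minimum into position 0
Pass 2: swap minimum of remaining into position 1
...
Pass 348: last two elements, one swap
Maximum swaps = 349 - 1 = 348


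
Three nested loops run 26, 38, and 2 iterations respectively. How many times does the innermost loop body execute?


Loop 1 (outermost): 26 iterations
Loop 2 (middle): 38 iterations per outer
Loop 3 (innermost): 2 iterations per middle
Total = 26 * 38 * 2 = 1976


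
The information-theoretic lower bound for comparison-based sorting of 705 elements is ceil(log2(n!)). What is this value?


A binary decision tree of height h has at most 2^h leaves and needs at least n! of them, so h >= ceil(log2(n!)).
705! is far too large to multiply out, so use Stirling's series:
  ln(n!) ~ n ln n - n + (1/2) ln(2 pi n) + 1/(12n)  (error below 1/(360 n^3), negligible here)
  ln(705) = 6.5581978
  n ln n = 705 * 6.5581978 = 4623.5294
  (1/2) ln(2 pi * 705) = (1/2) ln(4429.6456) = 4.1980
  1/(12*705) = 0.0001
  ln(705!) ~ 4623.5294 - 705 + 4.1980 + 0.0001 = 3922.7275
Convert to base 2: log2(705!) = 3922.7275 / ln 2 = 3922.7275 / 0.69314718 = 5659.2995
ceil(5659.2995) = 5660


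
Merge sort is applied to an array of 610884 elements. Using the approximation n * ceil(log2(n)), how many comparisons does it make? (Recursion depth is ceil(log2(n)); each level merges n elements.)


Merge sort divides the array into halves recursively.
Number of levels = ceil(log2(610884)) = 20
At each level, approximately n = 610884 comparisons are needed for merging.
Total comparisons ~ n * ceil(log2(n)) = 610884 * 20 = 12217680


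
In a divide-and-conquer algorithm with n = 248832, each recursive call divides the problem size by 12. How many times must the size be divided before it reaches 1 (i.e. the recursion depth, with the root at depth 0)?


Number of divisions = log_12(248832)
Sizes: 248832 -> 20736 -> 1728 -> 144 -> 12 -> 1 (5 divisions)
Recursion depth = 5


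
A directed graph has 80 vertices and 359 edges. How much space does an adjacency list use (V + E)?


Adjacency list: one list head per vertex + one entry per edge
Vertex heads: 80
Edge entries: 359
Total = 80 + 359 = 439


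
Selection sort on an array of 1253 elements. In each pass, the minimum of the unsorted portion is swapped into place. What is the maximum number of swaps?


Selection sort performs one swap per pass:
  Pass 1: find min in positions 0 to 1252, swap with position 0
  Pass 2: find min in positions 1 to 1252, swap with position 1
  Pass 3: find min in positions 2 to 1252, swap with position 2
  Pass 4: find min in positions 3 to 1252, swap with position 3
  Pass 5: find min in positions 4 to 1252, swap with position 4
  ... (1247 more passes)
Total passes (and swaps) = n - 1 = 1253 - 1 = 1252


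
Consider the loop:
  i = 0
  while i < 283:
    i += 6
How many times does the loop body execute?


Starting at i = 0, each iteration adds 6.
Iterations until i >= 283:
  Iteration 1: i = 0 -> i = 6
  Iteration 2: i = 6 -> i = 12
  Iteration 3: i = 12 -> i = 18
  Iteration 4: i = 18 -> i = 24
  Iteration 5: i = 24 -> i = 30
  Iteration 6: i = 30 -> i = 36
  Iteration 7: i = 36 -> i = 42
  Iteration 8: i = 42 -> i = 48
  ... continuing ...
Total iterations = ceil(283/6) = 48


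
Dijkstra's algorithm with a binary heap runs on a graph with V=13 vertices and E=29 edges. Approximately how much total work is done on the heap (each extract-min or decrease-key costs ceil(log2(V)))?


Dijkstra with a binary heap: each vertex is extracted once, each edge may relax once.
Each heap operation costs O(log V).
V + E = 13 + 29 = 42
ceil(log2(13)) = 4 (since 2^3 = 8 < 13 <= 16 = 2^4)
Total heap work = (V+E) * ceil(log2(V)) = 42 * 4 = 168
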